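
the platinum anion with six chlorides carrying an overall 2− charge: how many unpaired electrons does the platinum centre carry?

0

Ligand charges: each chloride is −1. With an overall charge of −2 the platinum centre must be in the +4 oxidation state.
Pt sits in group 10, so the d-electron count is 10 − 4 = 6.
The spin state decides the count: a 5d ion has a large Δₒ and is invariably low-spin.
An octahedral low-spin d⁶ ion is t₂g⁶e_g⁰, giving 0 unpaired electrons.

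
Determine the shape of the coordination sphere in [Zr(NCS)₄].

Each isothiocyanate is −1; balancing the 0 overall charge requires Zr(IV).
Group 4 minus oxidation state 4 gives a d⁰ configuration.
With 4 monodentate ligands the coordination number is 4.
A d⁰ ion has no crystal-field stabilisation preference between square planar and tetrahedral, so four ligands adopt the sterically favoured tetrahedral geometry.

tetrahedral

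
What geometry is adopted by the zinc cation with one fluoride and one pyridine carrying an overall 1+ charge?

linear

Summing ligand charges against the +1 overall charge gives an oxidation state of +2 for zinc.
Zinc is a group-12 element; Zn(II) is therefore d¹⁰.
With 2 monodentate ligands the coordination number is 2.
A d¹⁰ ion with only two ligands adopts a linear arrangement (sp hybridisation; no CFSE preference).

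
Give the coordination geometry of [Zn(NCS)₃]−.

trigonal planar

Ligand charges: each isothiocyanate is −1. With an overall charge of −1 the zinc centre must be in the +2 oxidation state.
Zn sits in group 12, so the d-electron count is 12 − 2 = 10.
With 3 monodentate ligands the coordination number is 3.
Three ligands around a d¹⁰ centre minimise repulsion in a trigonal-planar arrangement.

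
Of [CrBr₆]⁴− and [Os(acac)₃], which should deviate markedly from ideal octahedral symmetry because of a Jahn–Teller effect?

[CrBr₆]⁴−

[CrBr₆]⁴−: Ligand charges: each bromide is −1. With an overall charge of −4 the chromium centre must be in the +2 oxidation state. Chromium is a group-6 element; Cr(II) is therefore d⁴. Bromide is a weak-field ligand for a first-row metal, so the complex is high-spin. The t₂g³e_g¹ (high-spin) configuration has an unevenly filled e_g set; the Jahn–Teller theorem predicts a tetragonal distortion (typically axial elongation) to lift the degeneracy.
[Os(acac)₃]: Ligand charges: each acetylacetonate is −1. With an overall charge of 0 the osmium centre must be in the +3 oxidation state. Osmium is a group-8 element; Os(III) is therefore d⁵. A 5d ion has a large Δₒ and is invariably low-spin. The d⁵ configuration leaves the e_g set evenly filled (or empty) — no strong Jahn–Teller driving force.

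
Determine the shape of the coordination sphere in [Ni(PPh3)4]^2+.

Triphenylphosphine is neutral; balancing the +2 overall charge requires Ni(II).
Nickel is a group-10 element; Ni(II) is therefore d⁸.
Coordination number: 4.
Triphenylphosphine is a strong-field ligand (high in the spectrochemical series).
A 3d d⁸ ion with strong-field ligands gains enough CFSE to favour square planar over tetrahedral.

square planar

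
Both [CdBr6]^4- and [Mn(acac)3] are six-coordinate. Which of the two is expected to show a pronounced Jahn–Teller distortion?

[Mn(acac)3]

[CdBr6]^4-: Each bromide is −1; balancing the −4 overall charge requires Cd(II). Cadmium is a group-12 element; Cd(II) is therefore d¹⁰. The d¹⁰ configuration leaves the e_g set evenly filled (or empty) — no strong Jahn–Teller driving force.
[Mn(acac)3]: Each acetylacetonate is −1; balancing the 0 overall charge requires Mn(III). Manganese is a group-7 element; Mn(III) is therefore d⁴. Acetylacetonate is a weak-field ligand for a first-row metal, so the complex is high-spin. The t₂g³e_g¹ (high-spin) configuration has an unevenly filled e_g set; the Jahn–Teller theorem predicts a tetragonal distortion (typically axial elongation) to lift the degeneracy.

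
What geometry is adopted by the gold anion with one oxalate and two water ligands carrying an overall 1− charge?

Summing ligand charges against the −1 overall charge gives an oxidation state of +1 for gold.
Gold is a group-11 element; Au(I) is therefore d¹⁰.
Counting donor atoms: 1×oxalate (bidentate) → 2 donors; 2×water (monodentate) → 2 donors. Coordination number = 4.
A d¹⁰ ion has no crystal-field stabilisation preference between square planar and tetrahedral, so four ligands adopt the sterically favoured tetrahedral geometry.

tetrahedral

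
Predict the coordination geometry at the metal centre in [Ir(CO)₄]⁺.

Ligand charges: carbonyl is neutral. With an overall charge of +1 the iridium centre must be in the +1 oxidation state.
Iridium is a group-9 element; Ir(I) is therefore d⁸.
Coordination number: 4.
A 5d d⁸ ion has a large crystal-field splitting; square planar leaves the high-energy d_{x²−y²} orbital empty and maximises CFSE.

square planar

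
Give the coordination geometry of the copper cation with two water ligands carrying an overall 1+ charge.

linear

Water is neutral; balancing the +1 overall charge requires Cu(I).
Group 11 minus oxidation state 1 gives a d¹⁰ configuration.
With 2 monodentate ligands the coordination number is 2.
A d¹⁰ ion with only two ligands adopts a linear arrangement (sp hybridisation; no CFSE preference).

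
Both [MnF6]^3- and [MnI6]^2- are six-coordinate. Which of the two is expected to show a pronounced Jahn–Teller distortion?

[MnF6]^3-: Summing ligand charges against the −3 overall charge gives an oxidation state of +3 for manganese. Group 7 minus oxidation state 3 gives a d⁴ configuration. Fluoride is a weak-field ligand for a first-row metal, so the complex is high-spin. The t₂g³e_g¹ (high-spin) configuration has an unevenly filled e_g set; the Jahn–Teller theorem predicts a tetragonal distortion (typically axial elongation) to lift the degeneracy.
[MnI6]^2-: Each iodide is −1; balancing the −2 overall charge requires Mn(IV). Group 7 minus oxidation state 4 gives a d³ configuration. The d³ configuration leaves the e_g set evenly filled (or empty) — no strong Jahn–Teller driving force.

[MnF6]^3-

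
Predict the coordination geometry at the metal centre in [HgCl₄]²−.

Each chloride is −1; balancing the −2 overall charge requires Hg(II).
Mercury is a group-12 element; Hg(II) is therefore d¹⁰.
Coordination number: 4.
A d¹⁰ ion has no crystal-field stabilisation preference between square planar and tetrahedral, so four ligands adopt the sterically favoured tetrahedral geometry.

tetrahedral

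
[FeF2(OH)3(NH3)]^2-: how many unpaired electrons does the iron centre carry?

5

Each fluoride is −1; each hydroxide is −1; ammonia is neutral; balancing the −2 overall charge requires Fe(III).
Iron is a group-8 element; Fe(III) is therefore d⁵.
The spin state decides the count: Fluoride and hydroxide are weak-field ligands for a first-row metal, so the complex is high-spin.
An octahedral high-spin d⁵ ion is t₂g³e_g², giving 5 unpaired electrons.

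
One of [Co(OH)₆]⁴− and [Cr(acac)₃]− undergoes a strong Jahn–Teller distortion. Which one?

[Co(OH)₆]⁴−: Ligand charges: each hydroxide is −1. With an overall charge of −4 the cobalt centre must be in the +2 oxidation state. Cobalt is a group-9 element; Co(II) is therefore d⁷. Hydroxide is a weak-field ligand for a first-row metal, so the complex is high-spin. The d⁷ configuration leaves the e_g set evenly filled (or empty) — no strong Jahn–Teller driving force.
[Cr(acac)₃]−: Summing ligand charges against the −1 overall charge gives an oxidation state of +2 for chromium. Cr sits in group 6, so the d-electron count is 6 − 2 = 4. Acetylacetonate is a weak-field ligand for a first-row metal, so the complex is high-spin. The t₂g³e_g¹ (high-spin) configuration has an unevenly filled e_g set; the Jahn–Teller theorem predicts a tetragonal distortion (typically axial elongation) to lift the degeneracy.

[Cr(acac)₃]−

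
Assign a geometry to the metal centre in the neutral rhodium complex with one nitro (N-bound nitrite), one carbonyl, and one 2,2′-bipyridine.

Each nitro (N-bound nitrite) is −1; carbonyl is neutral; 2,2′-bipyridine is neutral; balancing the 0 overall charge requires Rh(I).
Rh sits in group 9, so the d-electron count is 9 − 1 = 8.
Counting donor atoms: 1×nitro (N-bound nitrite) (monodentate) → 1 donor; 1×carbonyl (monodentate) → 1 donor; 1×2,2′-bipyridine (bidentate) → 2 donors. Coordination number = 4.
A 4d d⁸ ion has a large crystal-field splitting; square planar leaves the high-energy d_{x²−y²} orbital empty and maximises CFSE.

square planar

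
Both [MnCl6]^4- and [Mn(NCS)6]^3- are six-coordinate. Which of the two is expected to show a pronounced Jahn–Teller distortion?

[MnCl6]^4-: Each chloride is −1; balancing the −4 overall charge requires Mn(II). Manganese is a group-7 element; Mn(II) is therefore d⁵. Chloride is a weak-field ligand for a first-row metal, so the complex is high-spin. The d⁵ configuration leaves the e_g set evenly filled (or empty) — no strong Jahn–Teller driving force.
[Mn(NCS)6]^3-: Each isothiocyanate is −1; balancing the −3 overall charge requires Mn(III). Manganese is a group-7 element; Mn(III) is therefore d⁴. Isothiocyanate is a weak-field ligand for a first-row metal, so the complex is high-spin. The t₂g³e_g¹ (high-spin) configuration has an unevenly filled e_g set; the Jahn–Teller theorem predicts a tetragonal distortion (typically axial elongation) to lift the degeneracy.

[Mn(NCS)6]^3-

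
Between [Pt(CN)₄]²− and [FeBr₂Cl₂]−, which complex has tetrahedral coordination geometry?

For [Pt(CN)₄]²−: Ligand charges: each cyanide is −1. With an overall charge of −2 the platinum centre must be in the +2 oxidation state. Platinum is a group-10 element; Pt(II) is therefore d⁸. A 5d d⁸ ion has a large crystal-field splitting; square planar leaves the high-energy d_{x²−y²} orbital empty and maximises CFSE. → square planar.
For [FeBr₂Cl₂]−: Each bromide is −1; each chloride is −1; balancing the −1 overall charge requires Fe(III). Group 8 minus oxidation state 3 gives a d⁵ configuration. A high-spin d⁵ ion has zero CFSE in either geometry, so four ligands adopt the sterically favoured tetrahedral geometry. → tetrahedral.

[FeBr₂Cl₂]−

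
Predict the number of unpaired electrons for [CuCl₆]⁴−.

Ligand charges: each chloride is −1. With an overall charge of −4 the copper centre must be in the +2 oxidation state.
Cu sits in group 11, so the d-electron count is 11 − 2 = 9.
In an octahedral field the d⁹ configuration is t₂g⁶e_g³ (only one arrangement possible), giving 1 unpaired electron.

1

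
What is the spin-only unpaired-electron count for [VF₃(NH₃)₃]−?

3

Summing ligand charges against the −1 overall charge gives an oxidation state of +2 for vanadium.
V sits in group 5, so the d-electron count is 5 − 2 = 3.
In an octahedral field the d³ configuration is t₂g³e_g⁰ (only one arrangement possible), giving 3 unpaired electrons.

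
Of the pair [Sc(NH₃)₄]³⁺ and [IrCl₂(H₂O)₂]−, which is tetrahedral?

[Sc(NH₃)₄]³⁺

For [Sc(NH₃)₄]³⁺: Ligand charges: ammonia is neutral. With an overall charge of +3 the scandium centre must be in the +3 oxidation state. Group 3 minus oxidation state 3 gives a d⁰ configuration. A d⁰ ion has no crystal-field stabilisation preference between square planar and tetrahedral, so four ligands adopt the sterically favoured tetrahedral geometry. → tetrahedral.
For [IrCl₂(H₂O)₂]−: Summing ligand charges against the −1 overall charge gives an oxidation state of +1 for iridium. Iridium is a group-9 element; Ir(I) is therefore d⁸. A 5d d⁸ ion has a large crystal-field splitting; square planar leaves the high-energy d_{x²−y²} orbital empty and maximises CFSE. → square planar.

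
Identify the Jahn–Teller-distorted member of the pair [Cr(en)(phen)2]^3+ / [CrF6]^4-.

[CrF6]^4-

[Cr(en)(phen)2]^3+: Ethylenediamine is neutral; 1,10-phenanthroline is neutral; balancing the +3 overall charge requires Cr(III). Chromium is a group-6 element; Cr(III) is therefore d³. The d³ configuration leaves the e_g set evenly filled (or empty) — no strong Jahn–Teller driving force.
[CrF6]^4-: Each fluoride is −1; balancing the −4 overall charge requires Cr(II). Chromium is a group-6 element; Cr(II) is therefore d⁴. Fluoride is a weak-field ligand for a first-row metal, so the complex is high-spin. The t₂g³e_g¹ (high-spin) configuration has an unevenly filled e_g set; the Jahn–Teller theorem predicts a tetragonal distortion (typically axial elongation) to lift the degeneracy.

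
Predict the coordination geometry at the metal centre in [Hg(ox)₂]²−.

tetrahedral

Ligand charges: each oxalate is −2. With an overall charge of −2 the mercury centre must be in the +2 oxidation state.
Hg sits in group 12, so the d-electron count is 12 − 2 = 10.
Counting donor atoms: 2×oxalate (bidentate) → 4 donors. Coordination number = 4.
A d¹⁰ ion has no crystal-field stabilisation preference between square planar and tetrahedral, so four ligands adopt the sterically favoured tetrahedral geometry.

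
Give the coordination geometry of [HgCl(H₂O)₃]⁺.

tetrahedral

Ligand charges: each chloride is −1; water is neutral. With an overall charge of +1 the mercury centre must be in the +2 oxidation state.
Mercury is a group-12 element; Hg(II) is therefore d¹⁰.
With 4 monodentate ligands the coordination number is 4.
A d¹⁰ ion has no crystal-field stabilisation preference between square planar and tetrahedral, so four ligands adopt the sterically favoured tetrahedral geometry.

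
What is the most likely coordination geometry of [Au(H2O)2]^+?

linear

Water is neutral; balancing the +1 overall charge requires Au(I).
Group 11 minus oxidation state 1 gives a d¹⁰ configuration.
Coordination number: 2.
A d¹⁰ ion with only two ligands adopts a linear arrangement (sp hybridisation; no CFSE preference).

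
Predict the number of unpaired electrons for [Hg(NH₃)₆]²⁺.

Summing ligand charges against the +2 overall charge gives an oxidation state of +2 for mercury.
Group 12 minus oxidation state 2 gives a d¹⁰ configuration.
In an octahedral field the d¹⁰ configuration is t₂g⁶e_g⁴, giving 0 unpaired electrons.

0 unpaired electrons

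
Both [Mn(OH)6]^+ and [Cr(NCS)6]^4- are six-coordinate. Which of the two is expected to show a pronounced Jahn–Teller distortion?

[Mn(OH)6]^+: Ligand charges: each hydroxide is −1. With an overall charge of +1 the manganese centre must be in the +7 oxidation state. Group 7 minus oxidation state 7 gives a d⁰ configuration. The d⁰ configuration leaves the e_g set evenly filled (or empty) — no strong Jahn–Teller driving force.
[Cr(NCS)6]^4-: Ligand charges: each isothiocyanate is −1. With an overall charge of −4 the chromium centre must be in the +2 oxidation state. Chromium is a group-6 element; Cr(II) is therefore d⁴. Isothiocyanate is a weak-field ligand for a first-row metal, so the complex is high-spin. The t₂g³e_g¹ (high-spin) configuration has an unevenly filled e_g set; the Jahn–Teller theorem predicts a tetragonal distortion (typically axial elongation) to lift the degeneracy.

[Cr(NCS)6]^4-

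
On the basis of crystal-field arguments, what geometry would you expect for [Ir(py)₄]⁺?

square planar

Summing ligand charges against the +1 overall charge gives an oxidation state of +1 for iridium.
Group 9 minus oxidation state 1 gives a d⁸ configuration.
Coordination number: 4.
A 5d d⁸ ion has a large crystal-field splitting; square planar leaves the high-energy d_{x²−y²} orbital empty and maximises CFSE.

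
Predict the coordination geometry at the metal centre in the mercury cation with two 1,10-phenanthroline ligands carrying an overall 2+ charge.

Summing ligand charges against the +2 overall charge gives an oxidation state of +2 for mercury.
Mercury is a group-12 element; Hg(II) is therefore d¹⁰.
Counting donor atoms: 2×1,10-phenanthroline (bidentate) → 4 donors. Coordination number = 4.
A d¹⁰ ion has no crystal-field stabilisation preference between square planar and tetrahedral, so four ligands adopt the sterically favoured tetrahedral geometry.

tetrahedral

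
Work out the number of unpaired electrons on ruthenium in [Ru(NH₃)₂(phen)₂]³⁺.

Ammonia is neutral; 1,10-phenanthroline is neutral; balancing the +3 overall charge requires Ru(III).
Ruthenium is a group-8 element; Ru(III) is therefore d⁵.
Counting donor atoms: 2×ammonia (monodentate) → 2 donors; 2×1,10-phenanthroline (bidentate) → 4 donors. Coordination number = 6.
The spin state decides the count: a 4d ion has a large Δₒ and is invariably low-spin.
An octahedral low-spin d⁵ ion is t₂g⁵e_g⁰, giving 1 unpaired electron.

1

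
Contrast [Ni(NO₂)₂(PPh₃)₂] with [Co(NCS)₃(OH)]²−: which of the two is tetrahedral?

For [Ni(NO₂)₂(PPh₃)₂]: Summing ligand charges against the 0 overall charge gives an oxidation state of +2 for nickel. Ni sits in group 10, so the d-electron count is 10 − 2 = 8. Nitro (N-bound nitrite) and triphenylphosphine are strong-field ligands (high in the spectrochemical series). A 3d d⁸ ion with strong-field ligands gains enough CFSE to favour square planar over tetrahedral. → square planar.
For [Co(NCS)₃(OH)]²−: Summing ligand charges against the −2 overall charge gives an oxidation state of +2 for cobalt. Cobalt is a group-9 element; Co(II) is therefore d⁷. For a high-spin 3d d⁷ ion with weak-field ligands the small Δₜ gives little square-planar CFSE advantage, so four ligands adopt the sterically favoured tetrahedral geometry. → tetrahedral.

[Co(NCS)₃(OH)]²−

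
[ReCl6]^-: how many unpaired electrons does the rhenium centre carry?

2 unpaired electrons

Summing ligand charges against the −1 overall charge gives an oxidation state of +5 for rhenium.
Re sits in group 7, so the d-electron count is 7 − 5 = 2.
In an octahedral field the d² configuration is t₂g²e_g⁰ (only one arrangement possible), giving 2 unpaired electrons.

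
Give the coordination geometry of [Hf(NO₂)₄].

Summing ligand charges against the 0 overall charge gives an oxidation state of +4 for hafnium.
Hf sits in group 4, so the d-electron count is 4 − 4 = 0.
Coordination number: 4.
A d⁰ ion has no crystal-field stabilisation preference between square planar and tetrahedral, so four ligands adopt the sterically favoured tetrahedral geometry.

tetrahedral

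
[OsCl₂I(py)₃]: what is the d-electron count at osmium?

d5

Ligand charges: each chloride is −1; each iodide is −1; pyridine is neutral. With an overall charge of 0 the osmium centre must be in the +3 oxidation state.
Osmium is a group-8 element; Os(III) is therefore d⁵.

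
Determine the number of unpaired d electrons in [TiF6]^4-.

Summing ligand charges against the −4 overall charge gives an oxidation state of +2 for titanium.
Ti sits in group 4, so the d-electron count is 4 − 2 = 2.
In an octahedral field the d² configuration is t₂g²e_g⁰ (only one arrangement possible), giving 2 unpaired electrons.

2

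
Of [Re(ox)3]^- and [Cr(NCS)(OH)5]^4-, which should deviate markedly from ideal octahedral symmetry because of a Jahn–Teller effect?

[Cr(NCS)(OH)5]^4-

[Re(ox)3]^-: Summing ligand charges against the −1 overall charge gives an oxidation state of +5 for rhenium. Rhenium is a group-7 element; Re(V) is therefore d². The d² configuration leaves the e_g set evenly filled (or empty) — no strong Jahn–Teller driving force.
[Cr(NCS)(OH)5]^4-: Each isothiocyanate is −1; each hydroxide is −1; balancing the −4 overall charge requires Cr(II). Group 6 minus oxidation state 2 gives a d⁴ configuration. Hydroxide and isothiocyanate are weak-field ligands for a first-row metal, so the complex is high-spin. The t₂g³e_g¹ (high-spin) configuration has an unevenly filled e_g set; the Jahn–Teller theorem predicts a tetragonal distortion (typically axial elongation) to lift the degeneracy.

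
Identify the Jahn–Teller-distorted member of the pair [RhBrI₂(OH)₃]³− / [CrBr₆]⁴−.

[CrBr₆]⁴−

[RhBrI₂(OH)₃]³−: Each bromide is −1; each iodide is −1; each hydroxide is −1; balancing the −3 overall charge requires Rh(III). Rhodium is a group-9 element; Rh(III) is therefore d⁶. A 4d ion has a large Δₒ and is invariably low-spin. The d⁶ configuration leaves the e_g set evenly filled (or empty) — no strong Jahn–Teller driving force.
[CrBr₆]⁴−: Summing ligand charges against the −4 overall charge gives an oxidation state of +2 for chromium. Chromium is a group-6 element; Cr(II) is therefore d⁴. Bromide is a weak-field ligand for a first-row metal, so the complex is high-spin. The t₂g³e_g¹ (high-spin) configuration has an unevenly filled e_g set; the Jahn–Teller theorem predicts a tetragonal distortion (typically axial elongation) to lift the degeneracy.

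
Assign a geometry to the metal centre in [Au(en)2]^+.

tetrahedral

Ligand charges: ethylenediamine is neutral. With an overall charge of +1 the gold centre must be in the +1 oxidation state.
Au sits in group 11, so the d-electron count is 11 − 1 = 10.
Counting donor atoms: 2×ethylenediamine (bidentate) → 4 donors. Coordination number = 4.
A d¹⁰ ion has no crystal-field stabilisation preference between square planar and tetrahedral, so four ligands adopt the sterically favoured tetrahedral geometry.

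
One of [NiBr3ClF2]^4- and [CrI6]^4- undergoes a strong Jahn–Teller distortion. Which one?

[NiBr3ClF2]^4-: Ligand charges: each bromide is −1; each chloride is −1; each fluoride is −1. With an overall charge of −4 the nickel centre must be in the +2 oxidation state. Ni sits in group 10, so the d-electron count is 10 − 2 = 8. The d⁸ configuration leaves the e_g set evenly filled (or empty) — no strong Jahn–Teller driving force.
[CrI6]^4-: Ligand charges: each iodide is −1. With an overall charge of −4 the chromium centre must be in the +2 oxidation state. Cr sits in group 6, so the d-electron count is 6 − 2 = 4. Iodide is a weak-field ligand for a first-row metal, so the complex is high-spin. The t₂g³e_g¹ (high-spin) configuration has an unevenly filled e_g set; the Jahn–Teller theorem predicts a tetragonal distortion (typically axial elongation) to lift the degeneracy.

[CrI6]^4-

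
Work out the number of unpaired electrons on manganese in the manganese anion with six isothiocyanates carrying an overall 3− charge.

4

Summing ligand charges against the −3 overall charge gives an oxidation state of +3 for manganese.
Group 7 minus oxidation state 3 gives a d⁴ configuration.
The spin state decides the count: Isothiocyanate is a weak-field ligand for a first-row metal, so the complex is high-spin.
An octahedral high-spin d⁴ ion is t₂g³e_g¹, giving 4 unpaired electrons.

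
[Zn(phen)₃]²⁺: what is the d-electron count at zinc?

d¹⁰

Ligand charges: 1,10-phenanthroline is neutral. With an overall charge of +2 the zinc centre must be in the +2 oxidation state.
Zinc is a group-12 element; Zn(II) is therefore d¹⁰.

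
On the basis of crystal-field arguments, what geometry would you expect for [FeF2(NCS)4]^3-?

Each fluoride is −1; each isothiocyanate is −1; balancing the −3 overall charge requires Fe(III).
Group 8 minus oxidation state 3 gives a d⁵ configuration.
With 6 monodentate ligands the coordination number is 6.
Six donors around a single metal centre give an octahedral coordination sphere.

octahedral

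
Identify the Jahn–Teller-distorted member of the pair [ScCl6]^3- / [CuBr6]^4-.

[ScCl6]^3-: Summing ligand charges against the −3 overall charge gives an oxidation state of +3 for scandium. Group 3 minus oxidation state 3 gives a d⁰ configuration. The d⁰ configuration leaves the e_g set evenly filled (or empty) — no strong Jahn–Teller driving force.
[CuBr6]^4-: Each bromide is −1; balancing the −4 overall charge requires Cu(II). Cu sits in group 11, so the d-electron count is 11 − 2 = 9. The t₂g⁶e_g³ configuration has an unevenly filled e_g set; the Jahn–Teller theorem predicts a tetragonal distortion (typically axial elongation) to lift the degeneracy.

[CuBr6]^4-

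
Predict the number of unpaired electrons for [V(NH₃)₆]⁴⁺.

Ligand charges: ammonia is neutral. With an overall charge of +4 the vanadium centre must be in the +4 oxidation state.
Group 5 minus oxidation state 4 gives a d¹ configuration.
In an octahedral field the d¹ configuration is t₂g¹e_g⁰ (only one arrangement possible), giving 1 unpaired electron.

1 unpaired electron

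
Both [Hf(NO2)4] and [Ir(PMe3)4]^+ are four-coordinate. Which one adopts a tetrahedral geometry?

[Hf(NO2)4]

For [Hf(NO2)4]: Summing ligand charges against the 0 overall charge gives an oxidation state of +4 for hafnium. Hf sits in group 4, so the d-electron count is 4 − 4 = 0. A d⁰ ion has no crystal-field stabilisation preference between square planar and tetrahedral, so four ligands adopt the sterically favoured tetrahedral geometry. → tetrahedral.
For [Ir(PMe3)4]^+: Trimethylphosphine is neutral; balancing the +1 overall charge requires Ir(I). Ir sits in group 9, so the d-electron count is 9 − 1 = 8. A 5d d⁸ ion has a large crystal-field splitting; square planar leaves the high-energy d_{x²−y²} orbital empty and maximises CFSE. → square planar.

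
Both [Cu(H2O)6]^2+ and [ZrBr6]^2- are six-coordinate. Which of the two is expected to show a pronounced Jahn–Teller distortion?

[Cu(H2O)6]^2+

[Cu(H2O)6]^2+: Water is neutral; balancing the +2 overall charge requires Cu(II). Cu sits in group 11, so the d-electron count is 11 − 2 = 9. The t₂g⁶e_g³ configuration has an unevenly filled e_g set; the Jahn–Teller theorem predicts a tetragonal distortion (typically axial elongation) to lift the degeneracy.
[ZrBr6]^2-: Summing ligand charges against the −2 overall charge gives an oxidation state of +4 for zirconium. Zr sits in group 4, so the d-electron count is 4 − 4 = 0. The d⁰ configuration leaves the e_g set evenly filled (or empty) — no strong Jahn–Teller driving force.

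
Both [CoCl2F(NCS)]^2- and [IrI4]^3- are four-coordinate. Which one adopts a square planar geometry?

For [CoCl2F(NCS)]^2-: Ligand charges: each chloride is −1; each fluoride is −1; each isothiocyanate is −1. With an overall charge of −2 the cobalt centre must be in the +2 oxidation state. Co sits in group 9, so the d-electron count is 9 − 2 = 7. For a high-spin 3d d⁷ ion with weak-field ligands the small Δₜ gives little square-planar CFSE advantage, so four ligands adopt the sterically favoured tetrahedral geometry. → tetrahedral.
For [IrI4]^3-: Each iodide is −1; balancing the −3 overall charge requires Ir(I). Iridium is a group-9 element; Ir(I) is therefore d⁸. A 5d d⁸ ion has a large crystal-field splitting; square planar leaves the high-energy d_{x²−y²} orbital empty and maximises CFSE. → square planar.

[IrI4]^3-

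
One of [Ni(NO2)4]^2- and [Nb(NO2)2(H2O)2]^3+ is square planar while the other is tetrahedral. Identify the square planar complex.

For [Ni(NO2)4]^2-: Each nitro (N-bound nitrite) is −1; balancing the −2 overall charge requires Ni(II). Nickel is a group-10 element; Ni(II) is therefore d⁸. Nitro (N-bound nitrite) is a strong-field ligand (high in the spectrochemical series). A 3d d⁸ ion with strong-field ligands gains enough CFSE to favour square planar over tetrahedral. → square planar.
For [Nb(NO2)2(H2O)2]^3+: Each nitro (N-bound nitrite) is −1; water is neutral; balancing the +3 overall charge requires Nb(V). Nb sits in group 5, so the d-electron count is 5 − 5 = 0. A d⁰ ion has no crystal-field stabilisation preference between square planar and tetrahedral, so four ligands adopt the sterically favoured tetrahedral geometry. → tetrahedral.

[Ni(NO2)4]^2-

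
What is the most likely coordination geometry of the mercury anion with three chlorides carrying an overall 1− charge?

Ligand charges: each chloride is −1. With an overall charge of −1 the mercury centre must be in the +2 oxidation state.
Group 12 minus oxidation state 2 gives a d¹⁰ configuration.
Coordination number: 3.
Three ligands around a d¹⁰ centre minimise repulsion in a trigonal-planar arrangement.

trigonal planar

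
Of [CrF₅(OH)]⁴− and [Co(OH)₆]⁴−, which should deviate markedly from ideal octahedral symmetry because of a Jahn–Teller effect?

[CrF₅(OH)]⁴−

[CrF₅(OH)]⁴−: Ligand charges: each fluoride is −1; each hydroxide is −1. With an overall charge of −4 the chromium centre must be in the +2 oxidation state. Chromium is a group-6 element; Cr(II) is therefore d⁴. Fluoride and hydroxide are weak-field ligands for a first-row metal, so the complex is high-spin. The t₂g³e_g¹ (high-spin) configuration has an unevenly filled e_g set; the Jahn–Teller theorem predicts a tetragonal distortion (typically axial elongation) to lift the degeneracy.
[Co(OH)₆]⁴−: Each hydroxide is −1; balancing the −4 overall charge requires Co(II). Group 9 minus oxidation state 2 gives a d⁷ configuration. Hydroxide is a weak-field ligand for a first-row metal, so the complex is high-spin. The d⁷ configuration leaves the e_g set evenly filled (or empty) — no strong Jahn–Teller driving force.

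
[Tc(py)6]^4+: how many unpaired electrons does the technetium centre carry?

Pyridine is neutral; balancing the +4 overall charge requires Tc(IV).
Technetium is a group-7 element; Tc(IV) is therefore d³.
In an octahedral field the d³ configuration is t₂g³e_g⁰ (only one arrangement possible), giving 3 unpaired electrons.

3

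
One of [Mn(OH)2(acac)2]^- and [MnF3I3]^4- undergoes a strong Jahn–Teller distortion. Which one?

[Mn(OH)2(acac)2]^-: Ligand charges: each hydroxide is −1; each acetylacetonate is −1. With an overall charge of −1 the manganese centre must be in the +3 oxidation state. Mn sits in group 7, so the d-electron count is 7 − 3 = 4. Acetylacetonate and hydroxide are weak-field ligands for a first-row metal, so the complex is high-spin. The t₂g³e_g¹ (high-spin) configuration has an unevenly filled e_g set; the Jahn–Teller theorem predicts a tetragonal distortion (typically axial elongation) to lift the degeneracy.
[MnF3I3]^4-: Summing ligand charges against the −4 overall charge gives an oxidation state of +2 for manganese. Group 7 minus oxidation state 2 gives a d⁵ configuration. Fluoride and iodide are weak-field ligands for a first-row metal, so the complex is high-spin. The d⁵ configuration leaves the e_g set evenly filled (or empty) — no strong Jahn–Teller driving force.

[Mn(OH)2(acac)2]^-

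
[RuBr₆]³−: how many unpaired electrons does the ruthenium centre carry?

Ligand charges: each bromide is −1. With an overall charge of −3 the ruthenium centre must be in the +3 oxidation state.
Ru sits in group 8, so the d-electron count is 8 − 3 = 5.
The spin state decides the count: a 4d ion has a large Δₒ and is invariably low-spin.
An octahedral low-spin d⁵ ion is t₂g⁵e_g⁰, giving 1 unpaired electron.

1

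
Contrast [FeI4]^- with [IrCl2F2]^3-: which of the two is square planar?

[IrCl2F2]^3-

For [FeI4]^-: Ligand charges: each iodide is −1. With an overall charge of −1 the iron centre must be in the +3 oxidation state. Fe sits in group 8, so the d-electron count is 8 − 3 = 5. A high-spin d⁵ ion has zero CFSE in either geometry, so four ligands adopt the sterically favoured tetrahedral geometry. → tetrahedral.
For [IrCl2F2]^3-: Summing ligand charges against the −3 overall charge gives an oxidation state of +1 for iridium. Ir sits in group 9, so the d-electron count is 9 − 1 = 8. A 5d d⁸ ion has a large crystal-field splitting; square planar leaves the high-energy d_{x²−y²} orbital empty and maximises CFSE. → square planar.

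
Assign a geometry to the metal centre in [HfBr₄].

Ligand charges: each bromide is −1. With an overall charge of 0 the hafnium centre must be in the +4 oxidation state.
Hf sits in group 4, so the d-electron count is 4 − 4 = 0.
With 4 monodentate ligands the coordination number is 4.
A d⁰ ion has no crystal-field stabilisation preference between square planar and tetrahedral, so four ligands adopt the sterically favoured tetrahedral geometry.

tetrahedral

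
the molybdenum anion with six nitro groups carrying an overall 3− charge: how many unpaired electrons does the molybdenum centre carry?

3 unpaired electrons

Summing ligand charges against the −3 overall charge gives an oxidation state of +3 for molybdenum.
Molybdenum is a group-6 element; Mo(III) is therefore d³.
In an octahedral field the d³ configuration is t₂g³e_g⁰ (only one arrangement possible), giving 3 unpaired electrons.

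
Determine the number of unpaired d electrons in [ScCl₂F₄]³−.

0 unpaired electrons

Each chloride is −1; each fluoride is −1; balancing the −3 overall charge requires Sc(III).
Sc sits in group 3, so the d-electron count is 3 − 3 = 0.
In an octahedral field the d⁰ configuration is t₂g⁰e_g⁰, giving 0 unpaired electrons.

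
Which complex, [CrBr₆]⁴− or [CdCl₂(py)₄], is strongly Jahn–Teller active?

[CrBr₆]⁴−: Each bromide is −1; balancing the −4 overall charge requires Cr(II). Group 6 minus oxidation state 2 gives a d⁴ configuration. Bromide is a weak-field ligand for a first-row metal, so the complex is high-spin. The t₂g³e_g¹ (high-spin) configuration has an unevenly filled e_g set; the Jahn–Teller theorem predicts a tetragonal distortion (typically axial elongation) to lift the degeneracy.
[CdCl₂(py)₄]: Each chloride is −1; pyridine is neutral; balancing the 0 overall charge requires Cd(II). Group 12 minus oxidation state 2 gives a d¹⁰ configuration. The d¹⁰ configuration leaves the e_g set evenly filled (or empty) — no strong Jahn–Teller driving force.

[CrBr₆]⁴−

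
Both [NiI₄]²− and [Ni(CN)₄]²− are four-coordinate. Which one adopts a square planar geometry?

For [NiI₄]²−: Each iodide is −1; balancing the −2 overall charge requires Ni(II). Group 10 minus oxidation state 2 gives a d⁸ configuration. Iodide is a weak-field ligand. With weak-field ligands the CFSE gain from square planar is small, so a 3d d⁸ ion takes the sterically preferred tetrahedral geometry. → tetrahedral.
For [Ni(CN)₄]²−: Summing ligand charges against the −2 overall charge gives an oxidation state of +2 for nickel. Nickel is a group-10 element; Ni(II) is therefore d⁸. Cyanide is a strong-field ligand (high in the spectrochemical series). A 3d d⁸ ion with strong-field ligands gains enough CFSE to favour square planar over tetrahedral. → square planar.

[Ni(CN)₄]²−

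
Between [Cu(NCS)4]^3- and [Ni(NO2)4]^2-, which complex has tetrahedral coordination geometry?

For [Cu(NCS)4]^3-: Each isothiocyanate is −1; balancing the −3 overall charge requires Cu(I). Copper is a group-11 element; Cu(I) is therefore d¹⁰. A d¹⁰ ion has no crystal-field stabilisation preference between square planar and tetrahedral, so four ligands adopt the sterically favoured tetrahedral geometry. → tetrahedral.
For [Ni(NO2)4]^2-: Ligand charges: each nitro (N-bound nitrite) is −1. With an overall charge of −2 the nickel centre must be in the +2 oxidation state. Ni sits in group 10, so the d-electron count is 10 − 2 = 8. Nitro (N-bound nitrite) is a strong-field ligand (high in the spectrochemical series). A 3d d⁸ ion with strong-field ligands gains enough CFSE to favour square planar over tetrahedral. → square planar.

[Cu(NCS)4]^3-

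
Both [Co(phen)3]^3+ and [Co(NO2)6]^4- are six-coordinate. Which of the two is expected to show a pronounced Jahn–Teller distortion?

[Co(NO2)6]^4-

[Co(phen)3]^3+: Ligand charges: 1,10-phenanthroline is neutral. With an overall charge of +3 the cobalt centre must be in the +3 oxidation state. Group 9 minus oxidation state 3 gives a d⁶ configuration. Co(III) has an exceptionally large octahedral splitting and is low-spin with essentially every ligand except fluoride. The d⁶ configuration leaves the e_g set evenly filled (or empty) — no strong Jahn–Teller driving force.
[Co(NO2)6]^4-: Summing ligand charges against the −4 overall charge gives an oxidation state of +2 for cobalt. Cobalt is a group-9 element; Co(II) is therefore d⁷. Nitro (N-bound nitrite) is a strong-field ligand (high in the spectrochemical series) for a first-row metal, so the complex is low-spin. The t₂g⁶e_g¹ (low-spin) configuration has an unevenly filled e_g set; the Jahn–Teller theorem predicts a tetragonal distortion (typically axial elongation) to lift the degeneracy.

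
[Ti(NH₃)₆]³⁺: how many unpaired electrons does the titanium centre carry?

1

Summing ligand charges against the +3 overall charge gives an oxidation state of +3 for titanium.
Titanium is a group-4 element; Ti(III) is therefore d¹.
In an octahedral field the d¹ configuration is t₂g¹e_g⁰ (only one arrangement possible), giving 1 unpaired electron.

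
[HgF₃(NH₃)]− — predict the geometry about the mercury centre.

tetrahedral

Summing ligand charges against the −1 overall charge gives an oxidation state of +2 for mercury.
Mercury is a group-12 element; Hg(II) is therefore d¹⁰.
Coordination number: 4.
A d¹⁰ ion has no crystal-field stabilisation preference between square planar and tetrahedral, so four ligands adopt the sterically favoured tetrahedral geometry.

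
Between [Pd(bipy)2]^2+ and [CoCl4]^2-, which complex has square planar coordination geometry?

For [Pd(bipy)2]^2+: Summing ligand charges against the +2 overall charge gives an oxidation state of +2 for palladium. Group 10 minus oxidation state 2 gives a d⁸ configuration. A 4d d⁸ ion has a large crystal-field splitting; square planar leaves the high-energy d_{x²−y²} orbital empty and maximises CFSE. → square planar.
For [CoCl4]^2-: Ligand charges: each chloride is −1. With an overall charge of −2 the cobalt centre must be in the +2 oxidation state. Cobalt is a group-9 element; Co(II) is therefore d⁷. For a high-spin 3d d⁷ ion with weak-field ligands the small Δₜ gives little square-planar CFSE advantage, so four ligands adopt the sterically favoured tetrahedral geometry. → tetrahedral.

[Pd(bipy)2]^2+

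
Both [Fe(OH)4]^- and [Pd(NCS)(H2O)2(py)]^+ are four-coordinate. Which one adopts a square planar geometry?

For [Fe(OH)4]^-: Each hydroxide is −1; balancing the −1 overall charge requires Fe(III). Group 8 minus oxidation state 3 gives a d⁵ configuration. A high-spin d⁵ ion has zero CFSE in either geometry, so four ligands adopt the sterically favoured tetrahedral geometry. → tetrahedral.
For [Pd(NCS)(H2O)2(py)]^+: Summing ligand charges against the +1 overall charge gives an oxidation state of +2 for palladium. Palladium is a group-10 element; Pd(II) is therefore d⁸. A 4d d⁸ ion has a large crystal-field splitting; square planar leaves the high-energy d_{x²−y²} orbital empty and maximises CFSE. → square planar.

[Pd(NCS)(H2O)2(py)]^+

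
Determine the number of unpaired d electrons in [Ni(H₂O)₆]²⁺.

2

Summing ligand charges against the +2 overall charge gives an oxidation state of +2 for nickel.
Ni sits in group 10, so the d-electron count is 10 − 2 = 8.
In an octahedral field the d⁸ configuration is t₂g⁶e_g² (only one arrangement possible), giving 2 unpaired electrons.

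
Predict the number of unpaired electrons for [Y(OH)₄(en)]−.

Ligand charges: each hydroxide is −1; ethylenediamine is neutral. With an overall charge of −1 the yttrium centre must be in the +3 oxidation state.
Yttrium is a group-3 element; Y(III) is therefore d⁰.
Counting donor atoms: 4×hydroxide (monodentate) → 4 donors; 1×ethylenediamine (bidentate) → 2 donors. Coordination number = 6.
In an octahedral field the d⁰ configuration is t₂g⁰e_g⁰, giving 0 unpaired electrons.

0 unpaired electrons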